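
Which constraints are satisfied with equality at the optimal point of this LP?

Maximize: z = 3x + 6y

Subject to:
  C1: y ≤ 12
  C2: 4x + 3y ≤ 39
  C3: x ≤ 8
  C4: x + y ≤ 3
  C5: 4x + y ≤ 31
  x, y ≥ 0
Optimal: x = 0, y = 3
Binding: C4, x ≥ 0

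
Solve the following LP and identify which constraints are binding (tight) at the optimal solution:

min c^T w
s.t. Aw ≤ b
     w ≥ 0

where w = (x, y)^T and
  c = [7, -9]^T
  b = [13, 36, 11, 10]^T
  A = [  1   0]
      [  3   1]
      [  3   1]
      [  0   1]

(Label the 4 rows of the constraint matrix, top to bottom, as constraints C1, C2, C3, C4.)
Optimal: x = 0, y = 10
Slack at optimum:
  C1: slack = 13
  C2: slack = 26
  C3: slack = 1
  C4: slack = 0 (binding)
  x ≥ 0: x = 0 (binding)
  y ≥ 0: y = 10
Binding constraints: C4, x ≥ 0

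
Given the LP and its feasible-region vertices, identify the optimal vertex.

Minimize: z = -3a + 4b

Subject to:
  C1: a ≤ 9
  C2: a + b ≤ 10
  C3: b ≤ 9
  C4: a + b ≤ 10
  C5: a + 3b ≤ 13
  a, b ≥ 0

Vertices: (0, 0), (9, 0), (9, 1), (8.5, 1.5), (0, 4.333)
Evaluating z = -3a + 4b at each vertex:
  (0, 0): z = 0
  (9, 0): z = -27
  (9, 1): z = -23
  (8.5, 1.5): z = -19.5
  (0, 4.333): z = 17.33

The smallest value is z = -27, attained at (9, 0).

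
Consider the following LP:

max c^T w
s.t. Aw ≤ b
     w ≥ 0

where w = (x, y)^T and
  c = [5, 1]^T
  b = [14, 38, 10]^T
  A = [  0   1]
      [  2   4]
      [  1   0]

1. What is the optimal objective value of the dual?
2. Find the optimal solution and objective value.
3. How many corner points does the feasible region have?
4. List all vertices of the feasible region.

1. 54.5 (by strong duality, equal to the primal optimum)
2. x = 10, y = 4.5, z = 54.5
3. 4
4. (0, 0), (10, 0), (10, 4.5), (0, 9.5)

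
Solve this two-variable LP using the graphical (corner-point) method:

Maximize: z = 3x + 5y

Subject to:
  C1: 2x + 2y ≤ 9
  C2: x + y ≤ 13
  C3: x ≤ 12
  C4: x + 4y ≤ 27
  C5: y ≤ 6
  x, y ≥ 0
Each vertex is the intersection of two constraint boundaries that also satisfies all remaining constraints:
  x = 0 and y = 0 → (0, 0)
  2x + 2y = 9 and y = 0 → (4.5, 0)
  2x + 2y = 9 and x = 0 → (0, 4.5)

Evaluating z = 3x + 5y at each vertex:
  (0, 0): z = 0
  (4.5, 0): z = 13.5
  (0, 4.5): z = 22.5

The maximum is at (0, 4.5) with z = 22.5.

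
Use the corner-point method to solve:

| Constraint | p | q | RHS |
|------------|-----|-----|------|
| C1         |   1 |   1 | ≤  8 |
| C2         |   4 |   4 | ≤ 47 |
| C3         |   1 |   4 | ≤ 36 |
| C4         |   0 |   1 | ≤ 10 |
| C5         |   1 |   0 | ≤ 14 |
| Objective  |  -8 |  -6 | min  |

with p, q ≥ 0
Each vertex is the intersection of two constraint boundaries that also satisfies all remaining constraints:
  p = 0 and q = 0 → (0, 0)
  p + q = 8 and q = 0 → (8, 0)
  p + q = 8 and p = 0 → (0, 8)

Evaluating z = -8p - 6q at each vertex:
  (0, 0): z = 0
  (8, 0): z = -64
  (0, 8): z = -48

The minimum is at (8, 0) with z = -64.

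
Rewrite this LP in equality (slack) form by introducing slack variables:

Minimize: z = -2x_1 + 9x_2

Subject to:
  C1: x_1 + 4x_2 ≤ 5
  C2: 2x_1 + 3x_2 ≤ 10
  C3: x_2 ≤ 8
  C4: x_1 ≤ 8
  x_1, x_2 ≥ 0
min z = -2x_1 + 9x_2

s.t.
  x_1 + 4x_2 + s1 = 5
  2x_1 + 3x_2 + s2 = 10
  x_2 + s3 = 8
  x_1 + s4 = 8
  x_1, x_2, s1, s2, s3, s4 ≥ 0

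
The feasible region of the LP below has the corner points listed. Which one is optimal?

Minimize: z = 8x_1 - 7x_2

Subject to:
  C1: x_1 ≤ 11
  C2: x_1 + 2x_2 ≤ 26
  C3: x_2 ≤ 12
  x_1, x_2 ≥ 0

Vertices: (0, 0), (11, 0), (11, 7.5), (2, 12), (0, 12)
(0, 12) with z = -84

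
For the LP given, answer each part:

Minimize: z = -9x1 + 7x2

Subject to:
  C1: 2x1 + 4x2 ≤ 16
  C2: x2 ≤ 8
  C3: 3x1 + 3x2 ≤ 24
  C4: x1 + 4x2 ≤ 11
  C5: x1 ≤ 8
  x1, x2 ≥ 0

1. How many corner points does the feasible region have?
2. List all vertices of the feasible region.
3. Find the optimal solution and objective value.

1. 4
2. (0, 0), (8, 0), (5, 1.5), (0, 2.75)
3. x1 = 8, x2 = 0, z = -72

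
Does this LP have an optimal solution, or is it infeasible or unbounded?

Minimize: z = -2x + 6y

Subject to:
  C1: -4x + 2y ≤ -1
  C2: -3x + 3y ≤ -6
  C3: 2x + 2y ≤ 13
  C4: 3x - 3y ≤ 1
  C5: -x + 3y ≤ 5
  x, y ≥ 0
C4 requires 3x - 3y ≤ 1, while C2 (-3x + 3y ≤ -6) is equivalent to 3x - 3y ≥ 6. Together they would need 6 ≤ 3x - 3y ≤ 1, which is impossible since 6 > 1. No point satisfies all constraints.

The feasible region is empty; the LP is infeasible.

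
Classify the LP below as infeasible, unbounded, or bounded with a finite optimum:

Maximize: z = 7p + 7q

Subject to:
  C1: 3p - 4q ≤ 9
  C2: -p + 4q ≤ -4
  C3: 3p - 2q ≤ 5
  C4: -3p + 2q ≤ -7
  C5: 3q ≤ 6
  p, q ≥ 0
C3 requires 3p - 2q ≤ 5, while C4 (-3p + 2q ≤ -7) is equivalent to 3p - 2q ≥ 7. Together they would need 7 ≤ 3p - 2q ≤ 5, which is impossible since 7 > 5. No point satisfies all constraints.

Infeasible — the constraint set is empty.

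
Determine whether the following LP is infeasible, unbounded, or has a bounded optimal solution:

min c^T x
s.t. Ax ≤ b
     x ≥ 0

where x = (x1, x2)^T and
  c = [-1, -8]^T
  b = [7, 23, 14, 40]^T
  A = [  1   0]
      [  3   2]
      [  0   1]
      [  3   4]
The point (0, 10) satisfies every constraint, so the LP is feasible; the constraints give x1 ≤ 7 and x2 ≤ 14, which with x1, x2 ≥ 0 keep the feasible region inside a bounded box. A feasible, bounded LP attains a finite optimum at a vertex.

Evaluating z = -x1 - 8x2 at each vertex:
  (0, 0): z = 0
  (7, 0): z = -7
  (7, 1): z = -15
  (2, 8.5): z = -70
  (0, 10): z = -80

The LP has an optimal solution: (0, 10) with z = -80.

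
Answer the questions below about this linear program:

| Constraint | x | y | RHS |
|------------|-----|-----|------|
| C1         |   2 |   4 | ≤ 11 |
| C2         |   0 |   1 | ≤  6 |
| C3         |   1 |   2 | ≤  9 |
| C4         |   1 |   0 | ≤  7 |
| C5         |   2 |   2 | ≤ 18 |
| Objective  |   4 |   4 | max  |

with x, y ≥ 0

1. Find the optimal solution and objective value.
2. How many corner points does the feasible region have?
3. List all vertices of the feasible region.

1. x = 5.5, y = 0, z = 22
2. 3
3. (0, 0), (5.5, 0), (0, 2.75)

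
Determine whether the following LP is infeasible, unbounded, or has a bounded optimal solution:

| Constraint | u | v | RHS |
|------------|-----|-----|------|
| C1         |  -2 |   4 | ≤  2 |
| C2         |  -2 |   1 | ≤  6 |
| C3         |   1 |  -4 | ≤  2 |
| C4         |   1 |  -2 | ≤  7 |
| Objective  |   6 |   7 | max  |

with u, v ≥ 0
Feasible point: (0, 0) satisfies every constraint, so the LP is feasible.
Direction d = (2, 1): for each constraint row a, a·d ≤ 0 —
  (-2)(2) + (4)(1) = 0 ≤ 0
  (-2)(2) + (1)(1) = -3 ≤ 0
  (1)(2) + (-4)(1) = -2 ≤ 0
  (1)(2) + (-2)(1) = 0 ≤ 0
and d ≥ 0, so (0, 0) + t·d stays feasible for every t ≥ 0. Along this ray z = 6u + 7v changes by 19 per unit t, so z → +∞.

The LP is unbounded; z can be made arbitrarily large.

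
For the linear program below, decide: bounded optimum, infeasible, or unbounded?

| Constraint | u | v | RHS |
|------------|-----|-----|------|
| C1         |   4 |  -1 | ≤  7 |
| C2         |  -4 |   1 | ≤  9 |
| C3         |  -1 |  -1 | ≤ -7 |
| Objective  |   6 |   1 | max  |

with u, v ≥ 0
Feasible point: (0, 7) satisfies every constraint, so the LP is feasible.
Direction d = (1, 4): for each constraint row a, a·d ≤ 0 —
  (4)(1) + (-1)(4) = 0 ≤ 0
  (-4)(1) + (1)(4) = 0 ≤ 0
  (-1)(1) + (-1)(4) = -5 ≤ 0
and d ≥ 0, so (0, 7) + t·d stays feasible for every t ≥ 0. Along this ray z = 6u + v changes by 10 per unit t, so z → +∞.

Unbounded — the objective can increase without bound over the feasible region.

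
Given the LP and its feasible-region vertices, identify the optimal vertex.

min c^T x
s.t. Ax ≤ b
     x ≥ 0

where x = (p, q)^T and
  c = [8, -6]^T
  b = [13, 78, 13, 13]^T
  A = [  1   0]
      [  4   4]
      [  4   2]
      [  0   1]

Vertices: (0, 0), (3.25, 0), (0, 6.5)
Evaluating z = 8p - 6q at each vertex:
  (0, 0): z = 0
  (3.25, 0): z = 26
  (0, 6.5): z = -39

The smallest value is z = -39, attained at (0, 6.5).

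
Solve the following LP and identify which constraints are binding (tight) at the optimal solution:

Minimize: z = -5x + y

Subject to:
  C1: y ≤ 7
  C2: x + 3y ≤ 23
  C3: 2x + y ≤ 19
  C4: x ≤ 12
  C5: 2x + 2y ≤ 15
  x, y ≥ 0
Optimal: x = 7.5, y = 0
Slack at optimum:
  C1: slack = 7
  C2: slack = 15.5
  C3: slack = 4
  C4: slack = 4.5
  C5: slack = 0 (binding)
  x ≥ 0: x = 7.5
  y ≥ 0: y = 0 (binding)
Binding constraints: C5, y ≥ 0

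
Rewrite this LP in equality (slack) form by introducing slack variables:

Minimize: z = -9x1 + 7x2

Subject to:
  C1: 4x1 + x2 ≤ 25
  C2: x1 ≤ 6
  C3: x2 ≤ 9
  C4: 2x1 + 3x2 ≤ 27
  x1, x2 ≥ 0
min z = -9x1 + 7x2

s.t.
  4x1 + x2 + s1 = 25
  x1 + s2 = 6
  x2 + s3 = 9
  2x1 + 3x2 + s4 = 27
  x1, x2, s1, s2, s3, s4 ≥ 0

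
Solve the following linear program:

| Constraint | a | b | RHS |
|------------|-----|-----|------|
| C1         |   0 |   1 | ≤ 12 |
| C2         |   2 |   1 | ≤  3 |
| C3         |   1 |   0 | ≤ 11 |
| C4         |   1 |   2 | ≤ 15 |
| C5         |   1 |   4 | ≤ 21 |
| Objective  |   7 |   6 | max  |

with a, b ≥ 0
Each vertex is the intersection of two constraint boundaries that also satisfies all remaining constraints:
  a = 0 and b = 0 → (0, 0)
  2a + b = 3 and b = 0 → (1.5, 0)
  2a + b = 3 and a = 0 → (0, 3)

Evaluating z = 7a + 6b at each vertex:
  (0, 0): z = 0
  (1.5, 0): z = 10.5
  (0, 3): z = 18

The maximum is at (0, 3) with z = 18.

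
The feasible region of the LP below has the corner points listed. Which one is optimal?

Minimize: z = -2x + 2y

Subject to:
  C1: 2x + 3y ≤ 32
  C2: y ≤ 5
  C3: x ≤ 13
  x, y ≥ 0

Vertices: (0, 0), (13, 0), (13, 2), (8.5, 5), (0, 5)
Evaluating z = -2x + 2y at each vertex:
  (0, 0): z = 0
  (13, 0): z = -26
  (13, 2): z = -22
  (8.5, 5): z = -7
  (0, 5): z = 10

The smallest value is z = -26, attained at (13, 0).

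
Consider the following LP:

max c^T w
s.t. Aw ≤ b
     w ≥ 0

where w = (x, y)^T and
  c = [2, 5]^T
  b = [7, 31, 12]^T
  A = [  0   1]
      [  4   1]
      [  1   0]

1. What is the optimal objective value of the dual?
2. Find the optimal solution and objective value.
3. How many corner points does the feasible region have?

1. 47 (by strong duality, equal to the primal optimum)
2. x = 6, y = 7, z = 47
3. 4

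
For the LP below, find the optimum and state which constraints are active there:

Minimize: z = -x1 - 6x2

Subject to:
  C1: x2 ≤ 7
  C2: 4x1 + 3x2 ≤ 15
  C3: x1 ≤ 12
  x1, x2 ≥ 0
Optimal: x1 = 0, x2 = 5
Slack at optimum:
  C1: slack = 2
  C2: slack = 0 (binding)
  C3: slack = 12
  x1 ≥ 0: x1 = 0 (binding)
  x2 ≥ 0: x2 = 5
Binding constraints: C2, x1 ≥ 0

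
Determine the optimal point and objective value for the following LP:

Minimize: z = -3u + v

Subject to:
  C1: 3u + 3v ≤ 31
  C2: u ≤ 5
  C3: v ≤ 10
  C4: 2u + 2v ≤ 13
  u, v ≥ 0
u = 5, v = 0, z = -15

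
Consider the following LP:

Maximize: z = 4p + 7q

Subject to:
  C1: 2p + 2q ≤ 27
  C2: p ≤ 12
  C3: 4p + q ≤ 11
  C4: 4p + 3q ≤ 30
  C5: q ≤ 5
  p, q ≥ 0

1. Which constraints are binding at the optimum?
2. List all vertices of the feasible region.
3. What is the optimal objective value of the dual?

1. C3, C5
2. (0, 0), (2.75, 0), (1.5, 5), (0, 5)
3. 41 (by strong duality, equal to the primal optimum)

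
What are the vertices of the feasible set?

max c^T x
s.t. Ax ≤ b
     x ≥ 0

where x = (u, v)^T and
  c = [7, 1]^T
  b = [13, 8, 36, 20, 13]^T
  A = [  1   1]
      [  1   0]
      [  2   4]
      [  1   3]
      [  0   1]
Each vertex is the intersection of two constraint boundaries that also satisfies all remaining constraints:
  u = 0 and v = 0 → (0, 0)
  u = 8 and v = 0 → (8, 0)
  u = 8 and u + 3v = 20 → (8, 4)
  u + 3v = 20 and u = 0 → (0, 6.667)

Vertices: (0, 0), (8, 0), (8, 4), (0, 6.667)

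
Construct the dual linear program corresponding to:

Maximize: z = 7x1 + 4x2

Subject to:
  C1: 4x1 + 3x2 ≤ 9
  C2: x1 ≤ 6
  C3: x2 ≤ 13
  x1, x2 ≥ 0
Minimize: z = 9y1 + 6y2 + 13y3

Subject to:
  C1: -4y1 - y2 ≤ -7
  C2: -3y1 - y3 ≤ -4
  y1, y2, y3 ≥ 0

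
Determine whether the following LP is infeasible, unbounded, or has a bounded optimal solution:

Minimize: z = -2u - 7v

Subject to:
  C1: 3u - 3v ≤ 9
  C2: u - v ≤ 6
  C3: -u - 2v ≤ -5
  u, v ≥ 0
Feasible point: (0, 3) satisfies every constraint, so the LP is feasible.
Direction d = (0, 1): for each constraint row a, a·d ≤ 0 —
  (3)(0) + (-3)(1) = -3 ≤ 0
  (1)(0) + (-1)(1) = -1 ≤ 0
  (-1)(0) + (-2)(1) = -2 ≤ 0
and d ≥ 0, so (0, 3) + t·d stays feasible for every t ≥ 0. Along this ray z = -2u - 7v changes by -7 per unit t, so z → −∞.

The LP is unbounded; z can be made arbitrarily small.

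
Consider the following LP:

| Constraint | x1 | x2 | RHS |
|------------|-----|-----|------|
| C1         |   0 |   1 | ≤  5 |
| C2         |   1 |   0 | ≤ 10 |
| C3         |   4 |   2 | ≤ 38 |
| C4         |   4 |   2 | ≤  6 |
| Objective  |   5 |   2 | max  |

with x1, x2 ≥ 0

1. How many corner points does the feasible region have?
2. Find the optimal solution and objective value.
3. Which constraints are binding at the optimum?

1. 3
2. x1 = 1.5, x2 = 0, z = 7.5
3. C4, x2 ≥ 0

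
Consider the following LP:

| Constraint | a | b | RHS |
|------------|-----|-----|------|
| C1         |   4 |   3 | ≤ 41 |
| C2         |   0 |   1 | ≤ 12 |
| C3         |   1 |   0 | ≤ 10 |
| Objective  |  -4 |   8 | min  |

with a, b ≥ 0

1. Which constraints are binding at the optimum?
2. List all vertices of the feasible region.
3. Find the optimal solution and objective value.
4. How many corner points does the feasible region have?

1. C3, b ≥ 0
2. (0, 0), (10, 0), (10, 0.3333), (1.25, 12), (0, 12)
3. a = 10, b = 0, z = -40
4. 5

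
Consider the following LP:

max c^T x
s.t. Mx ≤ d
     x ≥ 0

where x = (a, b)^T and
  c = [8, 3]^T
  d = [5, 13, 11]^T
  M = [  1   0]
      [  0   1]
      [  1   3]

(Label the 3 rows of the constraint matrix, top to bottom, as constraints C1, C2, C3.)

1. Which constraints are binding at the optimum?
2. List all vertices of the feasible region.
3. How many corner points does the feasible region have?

1. C1, C3
2. (0, 0), (5, 0), (5, 2), (0, 3.667)
3. 4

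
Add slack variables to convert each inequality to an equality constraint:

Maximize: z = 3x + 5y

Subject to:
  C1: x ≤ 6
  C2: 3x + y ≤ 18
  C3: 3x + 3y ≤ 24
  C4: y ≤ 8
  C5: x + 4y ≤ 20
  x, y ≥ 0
max z = 3x + 5y

s.t.
  x + s1 = 6
  3x + y + s2 = 18
  3x + 3y + s3 = 24
  y + s4 = 8
  x + 4y + s5 = 20
  x, y, s1, s2, s3, s4, s5 ≥ 0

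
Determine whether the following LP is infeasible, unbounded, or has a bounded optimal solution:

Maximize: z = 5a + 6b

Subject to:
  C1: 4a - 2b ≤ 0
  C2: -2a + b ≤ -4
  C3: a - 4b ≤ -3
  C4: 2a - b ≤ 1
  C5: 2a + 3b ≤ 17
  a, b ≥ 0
C4 requires 2a - b ≤ 1, while C2 (-2a + b ≤ -4) is equivalent to 2a - b ≥ 4. Together they would need 4 ≤ 2a - b ≤ 1, which is impossible since 4 > 1. No point satisfies all constraints.

Infeasible: no point satisfies all constraints simultaneously.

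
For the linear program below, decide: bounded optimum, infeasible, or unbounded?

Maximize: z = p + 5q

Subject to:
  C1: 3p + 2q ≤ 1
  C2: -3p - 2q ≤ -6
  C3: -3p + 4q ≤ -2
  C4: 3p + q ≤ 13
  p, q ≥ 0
C1 requires 3p + 2q ≤ 1, while C2 (-3p - 2q ≤ -6) is equivalent to 3p + 2q ≥ 6. Together they would need 6 ≤ 3p + 2q ≤ 1, which is impossible since 6 > 1. No point satisfies all constraints.

Infeasible — the constraint set is empty.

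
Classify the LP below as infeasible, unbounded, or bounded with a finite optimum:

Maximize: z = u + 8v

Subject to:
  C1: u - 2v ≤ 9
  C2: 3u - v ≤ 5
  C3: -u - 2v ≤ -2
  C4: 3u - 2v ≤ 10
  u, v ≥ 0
Feasible point: (0, 1) satisfies every constraint, so the LP is feasible.
Direction d = (0, 1): for each constraint row a, a·d ≤ 0 —
  (1)(0) + (-2)(1) = -2 ≤ 0
  (3)(0) + (-1)(1) = -1 ≤ 0
  (-1)(0) + (-2)(1) = -2 ≤ 0
  (3)(0) + (-2)(1) = -2 ≤ 0
and d ≥ 0, so (0, 1) + t·d stays feasible for every t ≥ 0. Along this ray z = u + 8v changes by 8 per unit t, so z → +∞.

Unbounded: there is a feasible ray along which z → +∞.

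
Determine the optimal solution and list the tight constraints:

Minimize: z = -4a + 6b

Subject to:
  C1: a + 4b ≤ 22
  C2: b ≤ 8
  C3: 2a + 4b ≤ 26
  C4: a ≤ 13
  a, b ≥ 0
Optimal: a = 13, b = 0
Slack at optimum:
  C1: slack = 9
  C2: slack = 8
  C3: slack = 0 (binding)
  C4: slack = 0 (binding)
  a ≥ 0: a = 13
  b ≥ 0: b = 0 (binding)
Binding constraints: C3, C4, b ≥ 0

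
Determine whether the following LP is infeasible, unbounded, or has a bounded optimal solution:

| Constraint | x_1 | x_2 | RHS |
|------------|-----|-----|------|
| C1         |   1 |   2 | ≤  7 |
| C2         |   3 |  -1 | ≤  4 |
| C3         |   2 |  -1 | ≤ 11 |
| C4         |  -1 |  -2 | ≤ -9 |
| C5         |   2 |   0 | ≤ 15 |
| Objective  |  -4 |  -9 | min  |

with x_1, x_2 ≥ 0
C1 requires x_1 + 2x_2 ≤ 7, while C4 (-x_1 - 2x_2 ≤ -9) is equivalent to x_1 + 2x_2 ≥ 9. Together they would need 9 ≤ x_1 + 2x_2 ≤ 7, which is impossible since 9 > 7. No point satisfies all constraints.

Infeasible: no point satisfies all constraints simultaneously.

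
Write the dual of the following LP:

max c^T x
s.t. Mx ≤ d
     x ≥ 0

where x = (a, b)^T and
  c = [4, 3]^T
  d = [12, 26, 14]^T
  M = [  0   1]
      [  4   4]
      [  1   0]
Minimize: z = 12y1 + 26y2 + 14y3

Subject to:
  C1: -4y2 - y3 ≤ -4
  C2: -y1 - 4y2 ≤ -3
  y1, y2, y3 ≥ 0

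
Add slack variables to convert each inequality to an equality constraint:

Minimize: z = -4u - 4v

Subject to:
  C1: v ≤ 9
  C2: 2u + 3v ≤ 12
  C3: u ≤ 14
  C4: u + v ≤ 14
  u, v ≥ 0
min z = -4u - 4v

s.t.
  v + s1 = 9
  2u + 3v + s2 = 12
  u + s3 = 14
  u + v + s4 = 14
  u, v, s1, s2, s3, s4 ≥ 0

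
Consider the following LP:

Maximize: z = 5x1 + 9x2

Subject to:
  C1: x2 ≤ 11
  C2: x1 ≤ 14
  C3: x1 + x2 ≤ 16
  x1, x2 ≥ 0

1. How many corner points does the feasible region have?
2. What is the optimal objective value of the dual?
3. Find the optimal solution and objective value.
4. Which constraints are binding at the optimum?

1. 5
2. 124 (by strong duality, equal to the primal optimum)
3. x1 = 5, x2 = 11, z = 124
4. C1, C3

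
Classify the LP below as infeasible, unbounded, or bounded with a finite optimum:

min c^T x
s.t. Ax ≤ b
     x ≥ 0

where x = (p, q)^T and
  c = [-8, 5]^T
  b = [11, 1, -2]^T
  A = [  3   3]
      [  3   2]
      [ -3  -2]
One constraint requires 3p + 2q ≤ 1, while the constraint -3p - 2q ≤ -2 is equivalent to 3p + 2q ≥ 2. Together they would need 2 ≤ 3p + 2q ≤ 1, which is impossible since 2 > 1. No point satisfies all constraints.

The feasible region is empty; the LP is infeasible.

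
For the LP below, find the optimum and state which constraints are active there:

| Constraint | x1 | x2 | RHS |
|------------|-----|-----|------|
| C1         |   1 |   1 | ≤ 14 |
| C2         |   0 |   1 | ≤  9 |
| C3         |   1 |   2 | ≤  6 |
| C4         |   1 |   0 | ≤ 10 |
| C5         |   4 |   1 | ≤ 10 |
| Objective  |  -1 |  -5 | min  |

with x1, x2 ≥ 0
Optimal: x1 = 0, x2 = 3
Binding: C3, x1 ≥ 0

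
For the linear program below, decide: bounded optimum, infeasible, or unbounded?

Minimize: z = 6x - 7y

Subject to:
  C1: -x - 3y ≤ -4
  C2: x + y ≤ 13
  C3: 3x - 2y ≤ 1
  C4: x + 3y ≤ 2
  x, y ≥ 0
C4 requires x + 3y ≤ 2, while C1 (-x - 3y ≤ -4) is equivalent to x + 3y ≥ 4. Together they would need 4 ≤ x + 3y ≤ 2, which is impossible since 4 > 2. No point satisfies all constraints.

Infeasible: no point satisfies all constraints simultaneously.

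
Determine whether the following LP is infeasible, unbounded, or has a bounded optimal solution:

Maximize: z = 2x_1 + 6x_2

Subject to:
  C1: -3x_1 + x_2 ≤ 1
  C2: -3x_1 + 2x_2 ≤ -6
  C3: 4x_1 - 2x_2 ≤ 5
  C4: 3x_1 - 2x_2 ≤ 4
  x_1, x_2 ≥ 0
C4 requires 3x_1 - 2x_2 ≤ 4, while C2 (-3x_1 + 2x_2 ≤ -6) is equivalent to 3x_1 - 2x_2 ≥ 6. Together they would need 6 ≤ 3x_1 - 2x_2 ≤ 4, which is impossible since 6 > 4. No point satisfies all constraints.

The feasible region is empty; the LP is infeasible.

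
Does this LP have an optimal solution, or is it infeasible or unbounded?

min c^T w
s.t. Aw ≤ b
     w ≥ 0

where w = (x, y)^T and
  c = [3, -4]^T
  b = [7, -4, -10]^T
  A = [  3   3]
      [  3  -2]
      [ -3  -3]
One constraint requires 3x + 3y ≤ 7, while the constraint -3x - 3y ≤ -10 is equivalent to 3x + 3y ≥ 10. Together they would need 10 ≤ 3x + 3y ≤ 7, which is impossible since 10 > 7. No point satisfies all constraints.

Infeasible: no point satisfies all constraints simultaneously.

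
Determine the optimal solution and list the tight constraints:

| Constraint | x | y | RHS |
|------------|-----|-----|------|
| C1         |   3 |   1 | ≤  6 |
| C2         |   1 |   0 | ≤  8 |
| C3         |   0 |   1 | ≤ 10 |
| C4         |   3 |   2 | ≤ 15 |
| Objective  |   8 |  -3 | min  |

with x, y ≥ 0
Optimal: x = 0, y = 6
Slack at optimum:
  C1: slack = 0 (binding)
  C2: slack = 8
  C3: slack = 4
  C4: slack = 3
  x ≥ 0: x = 0 (binding)
  y ≥ 0: y = 6
Binding constraints: C1, x ≥ 0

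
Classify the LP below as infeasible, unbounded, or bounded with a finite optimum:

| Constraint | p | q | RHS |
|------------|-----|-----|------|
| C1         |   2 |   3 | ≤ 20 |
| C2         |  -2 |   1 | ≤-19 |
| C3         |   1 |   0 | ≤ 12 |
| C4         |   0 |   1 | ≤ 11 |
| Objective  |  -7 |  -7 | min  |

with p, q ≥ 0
The point (10, 0) satisfies every constraint, so the LP is feasible; the constraints give p ≤ 12 and q ≤ 11, which with p, q ≥ 0 keep the feasible region inside a bounded box. A feasible, bounded LP attains a finite optimum at a vertex.

Evaluating z = -7p - 7q at each vertex:
  (9.5, 0): z = -66.5
  (10, 0): z = -70
  (9.625, 0.25): z = -69.12

The LP has an optimal solution: (10, 0) with z = -70.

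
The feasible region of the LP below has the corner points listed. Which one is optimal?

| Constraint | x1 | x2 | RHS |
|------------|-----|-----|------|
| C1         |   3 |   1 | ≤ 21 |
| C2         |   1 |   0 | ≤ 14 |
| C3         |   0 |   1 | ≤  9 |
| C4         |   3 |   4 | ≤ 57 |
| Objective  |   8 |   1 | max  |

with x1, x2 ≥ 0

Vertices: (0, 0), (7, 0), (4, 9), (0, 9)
Evaluating z = 8x1 + x2 at each vertex:
  (0, 0): z = 0
  (7, 0): z = 56
  (4, 9): z = 41
  (0, 9): z = 9

The largest value is z = 56, attained at (7, 0).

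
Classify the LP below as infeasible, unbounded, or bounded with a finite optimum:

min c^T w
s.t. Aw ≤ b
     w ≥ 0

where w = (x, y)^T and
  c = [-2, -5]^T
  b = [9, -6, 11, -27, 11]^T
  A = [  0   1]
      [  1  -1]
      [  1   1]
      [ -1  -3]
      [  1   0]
The point (2, 9) satisfies every constraint, so the LP is feasible; the constraints give x ≤ 11 and y ≤ 9, which with x, y ≥ 0 keep the feasible region inside a bounded box. A feasible, bounded LP attains a finite optimum at a vertex.

Evaluating z = -2x - 5y at each vertex:
  (2.25, 8.25): z = -45.75
  (2.5, 8.5): z = -47.5
  (2, 9): z = -49
  (0, 9): z = -45

The LP has an optimal solution: (2, 9) with z = -49.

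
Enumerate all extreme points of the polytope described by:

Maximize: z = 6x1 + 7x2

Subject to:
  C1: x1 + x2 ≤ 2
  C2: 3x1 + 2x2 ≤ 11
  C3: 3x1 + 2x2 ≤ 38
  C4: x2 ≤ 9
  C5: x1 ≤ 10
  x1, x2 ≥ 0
Each vertex is the intersection of two constraint boundaries that also satisfies all remaining constraints:
  x1 = 0 and x2 = 0 → (0, 0)
  x1 + x2 = 2 and x2 = 0 → (2, 0)
  x1 + x2 = 2 and x1 = 0 → (0, 2)

Vertices: (0, 0), (2, 0), (0, 2)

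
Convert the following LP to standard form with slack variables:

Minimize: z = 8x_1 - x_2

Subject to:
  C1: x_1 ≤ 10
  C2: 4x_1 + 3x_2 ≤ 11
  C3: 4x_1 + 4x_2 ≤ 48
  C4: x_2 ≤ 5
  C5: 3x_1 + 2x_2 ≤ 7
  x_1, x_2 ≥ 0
min z = 8x_1 - x_2

s.t.
  x_1 + s1 = 10
  4x_1 + 3x_2 + s2 = 11
  4x_1 + 4x_2 + s3 = 48
  x_2 + s4 = 5
  3x_1 + 2x_2 + s5 = 7
  x_1, x_2, s1, s2, s3, s4, s5 ≥ 0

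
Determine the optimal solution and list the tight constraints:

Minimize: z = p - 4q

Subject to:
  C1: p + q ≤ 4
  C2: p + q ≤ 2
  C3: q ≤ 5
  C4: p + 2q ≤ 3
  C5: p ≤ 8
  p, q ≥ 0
Optimal: p = 0, q = 1.5
Slack at optimum:
  C1: slack = 2.5
  C2: slack = 0.5
  C3: slack = 3.5
  C4: slack = 0 (binding)
  C5: slack = 8
  p ≥ 0: p = 0 (binding)
  q ≥ 0: q = 1.5
Binding constraints: C4, p ≥ 0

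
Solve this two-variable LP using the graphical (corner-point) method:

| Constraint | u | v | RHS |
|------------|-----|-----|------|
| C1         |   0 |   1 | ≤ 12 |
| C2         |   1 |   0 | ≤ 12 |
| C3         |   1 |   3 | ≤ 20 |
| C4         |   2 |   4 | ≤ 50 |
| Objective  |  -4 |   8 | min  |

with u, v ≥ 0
Each vertex is the intersection of two constraint boundaries that also satisfies all remaining constraints:
  u = 0 and v = 0 → (0, 0)
  u = 12 and v = 0 → (12, 0)
  u = 12 and u + 3v = 20 → (12, 2.667)
  u + 3v = 20 and u = 0 → (0, 6.667)

Evaluating z = -4u + 8v at each vertex:
  (0, 0): z = 0
  (12, 0): z = -48
  (12, 2.667): z = -26.67
  (0, 6.667): z = 53.33

The minimum is at (12, 0) with z = -48.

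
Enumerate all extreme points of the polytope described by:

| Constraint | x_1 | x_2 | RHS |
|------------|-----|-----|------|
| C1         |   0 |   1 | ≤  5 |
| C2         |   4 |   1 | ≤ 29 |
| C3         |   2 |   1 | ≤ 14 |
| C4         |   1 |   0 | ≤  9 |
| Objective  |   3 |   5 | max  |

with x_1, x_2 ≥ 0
Each vertex is the intersection of two constraint boundaries that also satisfies all remaining constraints:
  x_1 = 0 and x_2 = 0 → (0, 0)
  2x_1 + x_2 = 14 and x_2 = 0 → (7, 0)
  x_2 = 5 and 2x_1 + x_2 = 14 → (4.5, 5)
  x_2 = 5 and x_1 = 0 → (0, 5)

Vertices: (0, 0), (7, 0), (4.5, 5), (0, 5)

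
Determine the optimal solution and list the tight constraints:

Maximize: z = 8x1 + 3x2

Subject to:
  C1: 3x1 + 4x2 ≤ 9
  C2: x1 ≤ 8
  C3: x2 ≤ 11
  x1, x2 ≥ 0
Optimal: x1 = 3, x2 = 0
Slack at optimum:
  C1: slack = 0 (binding)
  C2: slack = 5
  C3: slack = 11
  x1 ≥ 0: x1 = 3
  x2 ≥ 0: x2 = 0 (binding)
Binding constraints: C1, x2 ≥ 0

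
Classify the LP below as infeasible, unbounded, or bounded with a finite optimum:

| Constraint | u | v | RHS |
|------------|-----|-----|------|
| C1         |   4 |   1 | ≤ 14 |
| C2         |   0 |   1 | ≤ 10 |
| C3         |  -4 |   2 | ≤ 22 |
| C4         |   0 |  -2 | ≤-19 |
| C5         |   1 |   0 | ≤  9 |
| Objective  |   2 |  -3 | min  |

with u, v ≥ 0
The point (0, 10) satisfies every constraint, so the LP is feasible; the constraints give u ≤ 9 and v ≤ 10, which with u, v ≥ 0 keep the feasible region inside a bounded box. A feasible, bounded LP attains a finite optimum at a vertex.

Evaluating z = 2u - 3v at each vertex:
  (0, 9.5): z = -28.5
  (1.125, 9.5): z = -26.25
  (1, 10): z = -28
  (0, 10): z = -30

The LP has an optimal solution: (0, 10) with z = -30.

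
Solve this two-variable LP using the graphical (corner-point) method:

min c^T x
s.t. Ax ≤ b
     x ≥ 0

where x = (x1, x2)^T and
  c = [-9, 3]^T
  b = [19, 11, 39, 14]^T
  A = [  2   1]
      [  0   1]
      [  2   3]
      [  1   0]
Each vertex is the intersection of two constraint boundaries that also satisfies all remaining constraints:
  x1 = 0 and x2 = 0 → (0, 0)
  2x1 + x2 = 19 and x2 = 0 → (9.5, 0)
  2x1 + x2 = 19 and 2x1 + 3x2 = 39 → (4.5, 10)
  x2 = 11 and 2x1 + 3x2 = 39 → (3, 11)
  x2 = 11 and x1 = 0 → (0, 11)

Evaluating z = -9x1 + 3x2 at each vertex:
  (0, 0): z = 0
  (9.5, 0): z = -85.5
  (4.5, 10): z = -10.5
  (3, 11): z = 6
  (0, 11): z = 33

The minimum is at (9.5, 0) with z = -85.5.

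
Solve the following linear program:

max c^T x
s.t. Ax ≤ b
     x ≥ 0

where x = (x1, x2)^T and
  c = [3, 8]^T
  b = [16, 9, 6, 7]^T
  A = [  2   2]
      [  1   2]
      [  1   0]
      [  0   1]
x1 = 0, x2 = 4.5, z = 36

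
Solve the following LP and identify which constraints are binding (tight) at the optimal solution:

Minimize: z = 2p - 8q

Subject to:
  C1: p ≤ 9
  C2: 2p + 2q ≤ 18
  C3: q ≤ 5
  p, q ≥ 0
Optimal: p = 0, q = 5
Slack at optimum:
  C1: slack = 9
  C2: slack = 8
  C3: slack = 0 (binding)
  p ≥ 0: p = 0 (binding)
  q ≥ 0: q = 5
Binding constraints: C3, p ≥ 0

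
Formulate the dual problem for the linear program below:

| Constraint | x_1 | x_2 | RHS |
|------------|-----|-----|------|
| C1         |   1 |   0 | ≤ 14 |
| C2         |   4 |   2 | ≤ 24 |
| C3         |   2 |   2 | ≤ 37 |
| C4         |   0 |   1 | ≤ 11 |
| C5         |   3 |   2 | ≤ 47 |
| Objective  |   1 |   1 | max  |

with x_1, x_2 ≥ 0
Minimize: z = 14y1 + 24y2 + 37y3 + 11y4 + 47y5

Subject to:
  C1: -y1 - 4y2 - 2y3 - 3y5 ≤ -1
  C2: -2y2 - 2y3 - y4 - 2y5 ≤ -1
  y1, y2, y3, y4, y5 ≥ 0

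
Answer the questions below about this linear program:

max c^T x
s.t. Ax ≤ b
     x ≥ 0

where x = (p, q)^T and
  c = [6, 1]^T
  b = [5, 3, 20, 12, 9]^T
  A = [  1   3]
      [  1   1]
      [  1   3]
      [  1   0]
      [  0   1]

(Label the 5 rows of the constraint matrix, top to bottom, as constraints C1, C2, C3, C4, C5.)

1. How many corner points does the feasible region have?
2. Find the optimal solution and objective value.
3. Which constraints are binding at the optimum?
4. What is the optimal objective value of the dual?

1. 4
2. p = 3, q = 0, z = 18
3. C2, q ≥ 0
4. 18 (by strong duality, equal to the primal optimum)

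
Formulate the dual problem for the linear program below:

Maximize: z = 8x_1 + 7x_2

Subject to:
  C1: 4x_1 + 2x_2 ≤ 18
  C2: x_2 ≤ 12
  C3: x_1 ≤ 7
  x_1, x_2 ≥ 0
Minimize: z = 18y1 + 12y2 + 7y3

Subject to:
  C1: -4y1 - y3 ≤ -8
  C2: -2y1 - y2 ≤ -7
  y1, y2, y3 ≥ 0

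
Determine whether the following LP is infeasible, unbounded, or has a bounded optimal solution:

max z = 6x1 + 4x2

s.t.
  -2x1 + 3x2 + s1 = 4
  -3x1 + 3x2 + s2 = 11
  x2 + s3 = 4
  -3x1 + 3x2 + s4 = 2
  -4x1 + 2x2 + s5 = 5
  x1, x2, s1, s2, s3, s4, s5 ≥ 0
Feasible point: (0, 0) satisfies every constraint, so the LP is feasible.
Direction d = (1, 0): for each constraint row a, a·d ≤ 0 —
  (-2)(1) + (3)(0) = -2 ≤ 0
  (-3)(1) + (3)(0) = -3 ≤ 0
  (0)(1) + (1)(0) = 0 ≤ 0
  (-3)(1) + (3)(0) = -3 ≤ 0
  (-4)(1) + (2)(0) = -4 ≤ 0
and d ≥ 0, so (0, 0) + t·d stays feasible for every t ≥ 0. Along this ray z = 6x1 + 4x2 changes by 6 per unit t, so z → +∞.

Unbounded — the objective can increase without bound over the feasible region.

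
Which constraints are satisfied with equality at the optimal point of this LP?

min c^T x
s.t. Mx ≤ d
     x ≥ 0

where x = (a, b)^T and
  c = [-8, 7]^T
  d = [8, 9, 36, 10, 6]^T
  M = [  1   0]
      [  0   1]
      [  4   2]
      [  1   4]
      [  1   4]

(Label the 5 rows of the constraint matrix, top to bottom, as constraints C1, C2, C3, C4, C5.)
Optimal: a = 6, b = 0
Binding: C5, b ≥ 0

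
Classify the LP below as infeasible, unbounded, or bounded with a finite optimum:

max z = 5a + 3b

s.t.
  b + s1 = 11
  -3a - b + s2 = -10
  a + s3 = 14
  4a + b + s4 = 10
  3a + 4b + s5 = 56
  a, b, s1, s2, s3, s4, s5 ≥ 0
The point (0, 10) satisfies every constraint, so the LP is feasible; the constraints give a ≤ 14 and b ≤ 11, which with a, b ≥ 0 keep the feasible region inside a bounded box. A feasible, bounded LP attains a finite optimum at a vertex.

Evaluating z = 5a + 3b at each vertex:
  (0, 10): z = 30

The LP has an optimal solution: (0, 10) with z = 30.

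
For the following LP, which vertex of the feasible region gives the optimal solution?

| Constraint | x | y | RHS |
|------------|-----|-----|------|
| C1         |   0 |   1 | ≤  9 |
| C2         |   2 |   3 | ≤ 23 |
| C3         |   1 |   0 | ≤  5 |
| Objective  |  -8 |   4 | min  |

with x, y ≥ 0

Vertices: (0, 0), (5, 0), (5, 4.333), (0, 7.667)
(5, 0) with z = -40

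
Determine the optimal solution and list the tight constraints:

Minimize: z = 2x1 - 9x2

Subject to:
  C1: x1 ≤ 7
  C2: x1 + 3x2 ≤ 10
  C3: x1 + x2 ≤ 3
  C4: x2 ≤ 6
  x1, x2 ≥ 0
Optimal: x1 = 0, x2 = 3
Slack at optimum:
  C1: slack = 7
  C2: slack = 1
  C3: slack = 0 (binding)
  C4: slack = 3
  x1 ≥ 0: x1 = 0 (binding)
  x2 ≥ 0: x2 = 3
Binding constraints: C3, x1 ≥ 0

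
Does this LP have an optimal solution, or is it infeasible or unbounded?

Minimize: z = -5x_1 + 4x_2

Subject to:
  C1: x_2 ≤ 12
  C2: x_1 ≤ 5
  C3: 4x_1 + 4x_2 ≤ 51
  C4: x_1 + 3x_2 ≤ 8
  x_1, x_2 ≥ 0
The point (5, 0) satisfies every constraint, so the LP is feasible; the constraints give x_1 ≤ 5 and x_2 ≤ 12, which with x_1, x_2 ≥ 0 keep the feasible region inside a bounded box. A feasible, bounded LP attains a finite optimum at a vertex.

Evaluating z = -5x_1 + 4x_2 at each vertex:
  (0, 0): z = 0
  (5, 0): z = -25
  (5, 1): z = -21
  (0, 2.667): z = 10.67

The LP has an optimal solution: (5, 0) with z = -25.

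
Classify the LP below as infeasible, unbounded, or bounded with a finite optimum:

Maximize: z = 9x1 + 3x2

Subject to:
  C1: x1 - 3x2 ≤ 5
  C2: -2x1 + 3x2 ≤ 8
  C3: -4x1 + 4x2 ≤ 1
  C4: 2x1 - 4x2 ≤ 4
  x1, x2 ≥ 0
Feasible point: (0, 0) satisfies every constraint, so the LP is feasible.
Direction d = (3, 2): for each constraint row a, a·d ≤ 0 —
  (1)(3) + (-3)(2) = -3 ≤ 0
  (-2)(3) + (3)(2) = 0 ≤ 0
  (-4)(3) + (4)(2) = -4 ≤ 0
  (2)(3) + (-4)(2) = -2 ≤ 0
and d ≥ 0, so (0, 0) + t·d stays feasible for every t ≥ 0. Along this ray z = 9x1 + 3x2 changes by 33 per unit t, so z → +∞.

Unbounded — the objective can increase without bound over the feasible region.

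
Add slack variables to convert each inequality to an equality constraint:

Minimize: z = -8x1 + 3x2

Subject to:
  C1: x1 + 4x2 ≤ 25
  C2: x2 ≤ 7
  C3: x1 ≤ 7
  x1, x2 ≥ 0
min z = -8x1 + 3x2

s.t.
  x1 + 4x2 + s1 = 25
  x2 + s2 = 7
  x1 + s3 = 7
  x1, x2, s1, s2, s3 ≥ 0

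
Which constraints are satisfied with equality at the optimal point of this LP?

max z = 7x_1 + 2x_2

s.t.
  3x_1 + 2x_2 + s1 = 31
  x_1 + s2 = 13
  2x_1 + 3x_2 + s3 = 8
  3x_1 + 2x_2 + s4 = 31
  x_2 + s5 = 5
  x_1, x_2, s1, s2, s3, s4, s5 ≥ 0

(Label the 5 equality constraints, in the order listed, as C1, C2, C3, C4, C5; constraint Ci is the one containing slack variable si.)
Optimal: x_1 = 4, x_2 = 0
Binding: C3, x_2 ≥ 0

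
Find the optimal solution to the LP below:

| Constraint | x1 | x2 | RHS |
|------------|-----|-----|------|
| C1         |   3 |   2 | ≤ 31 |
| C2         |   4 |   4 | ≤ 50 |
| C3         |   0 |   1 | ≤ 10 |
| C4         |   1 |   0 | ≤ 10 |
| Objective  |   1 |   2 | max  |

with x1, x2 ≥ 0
Each vertex is the intersection of two constraint boundaries that also satisfies all remaining constraints:
  x1 = 0 and x2 = 0 → (0, 0)
  x1 = 10 and x2 = 0 → (10, 0)
  3x1 + 2x2 = 31 and x1 = 10 → (10, 0.5)
  3x1 + 2x2 = 31 and 4x1 + 4x2 = 50 → (6, 6.5)
  4x1 + 4x2 = 50 and x2 = 10 → (2.5, 10)
  x2 = 10 and x1 = 0 → (0, 10)

Evaluating z = x1 + 2x2 at each vertex:
  (0, 0): z = 0
  (10, 0): z = 10
  (10, 0.5): z = 11
  (6, 6.5): z = 19
  (2.5, 10): z = 22.5
  (0, 10): z = 20

The maximum is at (2.5, 10) with z = 22.5.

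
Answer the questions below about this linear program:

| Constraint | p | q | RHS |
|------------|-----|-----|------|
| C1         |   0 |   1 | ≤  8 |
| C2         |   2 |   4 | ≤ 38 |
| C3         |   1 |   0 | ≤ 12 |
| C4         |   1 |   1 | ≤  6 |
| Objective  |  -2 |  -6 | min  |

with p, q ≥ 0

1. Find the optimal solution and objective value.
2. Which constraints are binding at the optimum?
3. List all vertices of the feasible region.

1. p = 0, q = 6, z = -36
2. C4, p ≥ 0
3. (0, 0), (6, 0), (0, 6)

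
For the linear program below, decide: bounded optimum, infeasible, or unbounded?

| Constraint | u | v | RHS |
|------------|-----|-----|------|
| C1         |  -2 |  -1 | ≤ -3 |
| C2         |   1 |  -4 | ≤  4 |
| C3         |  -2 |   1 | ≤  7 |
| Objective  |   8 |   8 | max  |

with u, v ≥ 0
Feasible point: (1, 1) satisfies every constraint, so the LP is feasible.
Direction d = (1, 1): for each constraint row a, a·d ≤ 0 —
  (-2)(1) + (-1)(1) = -3 ≤ 0
  (1)(1) + (-4)(1) = -3 ≤ 0
  (-2)(1) + (1)(1) = -1 ≤ 0
and d ≥ 0, so (1, 1) + t·d stays feasible for every t ≥ 0. Along this ray z = 8u + 8v changes by 16 per unit t, so z → +∞.

The LP is unbounded; z can be made arbitrarily large.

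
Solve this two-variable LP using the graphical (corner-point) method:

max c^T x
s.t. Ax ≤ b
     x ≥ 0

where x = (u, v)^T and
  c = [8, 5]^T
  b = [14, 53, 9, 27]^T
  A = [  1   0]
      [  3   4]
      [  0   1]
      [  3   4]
Each vertex is the intersection of two constraint boundaries that also satisfies all remaining constraints:
  u = 0 and v = 0 → (0, 0)
  3u + 4v = 27 and v = 0 → (9, 0)
  3u + 4v = 27 and u = 0 → (0, 6.75)

Evaluating z = 8u + 5v at each vertex:
  (0, 0): z = 0
  (9, 0): z = 72
  (0, 6.75): z = 33.75

The maximum is at (9, 0) with z = 72.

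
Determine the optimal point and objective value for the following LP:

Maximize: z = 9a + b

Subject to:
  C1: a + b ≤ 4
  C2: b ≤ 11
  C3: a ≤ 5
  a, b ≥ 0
Each vertex is the intersection of two constraint boundaries that also satisfies all remaining constraints:
  a = 0 and b = 0 → (0, 0)
  a + b = 4 and b = 0 → (4, 0)
  a + b = 4 and a = 0 → (0, 4)

Evaluating z = 9a + b at each vertex:
  (0, 0): z = 0
  (4, 0): z = 36
  (0, 4): z = 4

The maximum is at (4, 0) with z = 36.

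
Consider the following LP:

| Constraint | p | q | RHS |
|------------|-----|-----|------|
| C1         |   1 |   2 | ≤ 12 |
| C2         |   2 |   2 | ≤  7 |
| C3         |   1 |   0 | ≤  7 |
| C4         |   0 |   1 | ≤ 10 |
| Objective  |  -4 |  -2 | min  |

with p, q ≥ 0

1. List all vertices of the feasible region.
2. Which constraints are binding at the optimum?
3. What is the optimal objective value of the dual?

1. (0, 0), (3.5, 0), (0, 3.5)
2. C2, q ≥ 0
3. -14 (by strong duality, equal to the primal optimum)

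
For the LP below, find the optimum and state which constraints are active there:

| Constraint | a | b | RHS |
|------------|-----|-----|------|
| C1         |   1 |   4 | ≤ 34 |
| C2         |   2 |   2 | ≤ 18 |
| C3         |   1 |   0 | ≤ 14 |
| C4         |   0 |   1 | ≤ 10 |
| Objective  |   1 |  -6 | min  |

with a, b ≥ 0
Optimal: a = 0, b = 8.5
Binding: C1, a ≥ 0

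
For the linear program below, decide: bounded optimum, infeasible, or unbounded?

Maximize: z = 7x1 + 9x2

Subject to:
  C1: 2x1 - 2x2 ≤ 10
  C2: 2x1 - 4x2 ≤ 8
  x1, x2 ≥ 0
Feasible point: (0, 0) satisfies every constraint, so the LP is feasible.
Direction d = (0, 1): for each constraint row a, a·d ≤ 0 —
  (2)(0) + (-2)(1) = -2 ≤ 0
  (2)(0) + (-4)(1) = -4 ≤ 0
and d ≥ 0, so (0, 0) + t·d stays feasible for every t ≥ 0. Along this ray z = 7x1 + 9x2 changes by 9 per unit t, so z → +∞.

The LP is unbounded; z can be made arbitrarily large.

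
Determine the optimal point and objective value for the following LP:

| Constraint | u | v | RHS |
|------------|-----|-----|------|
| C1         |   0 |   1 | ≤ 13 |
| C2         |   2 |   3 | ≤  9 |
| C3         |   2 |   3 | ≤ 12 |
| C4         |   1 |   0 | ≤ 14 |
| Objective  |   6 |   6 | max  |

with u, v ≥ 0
u = 4.5, v = 0, z = 27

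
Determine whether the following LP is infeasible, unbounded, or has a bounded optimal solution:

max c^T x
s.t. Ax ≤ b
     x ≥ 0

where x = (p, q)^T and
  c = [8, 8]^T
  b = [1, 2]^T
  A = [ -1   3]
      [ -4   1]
Feasible point: (0, 0) satisfies every constraint, so the LP is feasible.
Direction d = (1, 0): for each constraint row a, a·d ≤ 0 —
  (-1)(1) + (3)(0) = -1 ≤ 0
  (-4)(1) + (1)(0) = -4 ≤ 0
and d ≥ 0, so (0, 0) + t·d stays feasible for every t ≥ 0. Along this ray z = 8p + 8q changes by 8 per unit t, so z → +∞.

Unbounded — the objective can increase without bound over the feasible region.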